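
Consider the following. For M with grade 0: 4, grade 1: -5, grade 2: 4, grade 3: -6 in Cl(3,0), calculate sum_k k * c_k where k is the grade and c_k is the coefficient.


Grade-weighted sum = sum of grade_k * coefficient_k
0*4 = 0
1*(-5) = -5
2*4 = 8
3*(-6) = -18
Total = 0 + (-5) + 8 + (-18) = -15


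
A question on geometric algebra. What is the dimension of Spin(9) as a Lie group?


Spin(n) double-covers SO(n); both have Lie algebra so(n) of dimension n(n-1)/2.
n = 9
n(n-1) = 9 * 8 = 72
dim Spin(9) = 72/2 = 36


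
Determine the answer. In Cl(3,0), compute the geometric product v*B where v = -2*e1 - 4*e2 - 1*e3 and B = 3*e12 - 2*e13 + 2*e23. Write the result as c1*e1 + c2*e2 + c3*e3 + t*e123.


vB has grade-1 (vector) and grade-3 (trivector) parts: vB = (v _| B) + (v ^ B).
Vector part <vB>_1:
  e1: -v2*b12 - v3*b13 = -(-4)*(3) - (-1)*(-2) = 10
  e2: v1*b12 - v3*b23 = (-2)*(3) - (-1)*(2) = -4
  e3: v1*b13 + v2*b23 = (-2)*(-2) + (-4)*(2) = -4
Trivector part <vB>_3:
  e123: v1*b23 - v2*b13 + v3*b12 = (-2)*(2) - (-4)*(-2) + (-1)*(3) = -15
vB = 10*e1 - 4*e2 - 4*e3 - 15*e123


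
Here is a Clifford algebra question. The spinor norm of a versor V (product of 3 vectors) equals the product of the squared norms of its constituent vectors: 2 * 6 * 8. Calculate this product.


Spinor norm N(V) = |v1|^2 * |v2|^2 * ... * |v3|^2
= 2 * 6 * 8
Running product: 2, 12, 96
N(V) = 96


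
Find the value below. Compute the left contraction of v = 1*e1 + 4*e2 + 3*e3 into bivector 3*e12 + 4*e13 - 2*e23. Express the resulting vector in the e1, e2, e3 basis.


Left contraction v _| B = <vB>_1 (grade-1 part of the geometric product vB).
Using e1_|e12 = e2, e2_|e12 = -e1, e1_|e13 = e3, e3_|e13 = -e1, e2_|e23 = e3, e3_|e23 = -e2:
e1 coeff: -v2*b12 - v3*b13 = -(4)*(3) - (3)*(4) = -24
e2 coeff: v1*b12 - v3*b23 = (1)*(3) - (3)*(-2) = 9
e3 coeff: v1*b13 + v2*b23 = (1)*(4) + (4)*(-2) = -4
v _| B = -24*e1 + 9*e2 - 4*e3


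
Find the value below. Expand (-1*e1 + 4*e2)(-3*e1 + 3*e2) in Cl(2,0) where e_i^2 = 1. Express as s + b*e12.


Expand: (-1*e1 + 4*e2)(-3*e1 + 3*e2)
= (-1)*(-3)*e1e1 + (-1)*3*e1e2 + 4*(-3)*e2e1 + 4*3*e2e2
Using e1^2 = e2^2 = 1, e2e1 = -e1e2:
Scalar part s = (-1)*(-3) + 4*3 = 3 + 12 = 15
Bivector part b = (-1)*3 - 4*(-3) = -3 - (-12) = 9
uv = 15 + 9*e12


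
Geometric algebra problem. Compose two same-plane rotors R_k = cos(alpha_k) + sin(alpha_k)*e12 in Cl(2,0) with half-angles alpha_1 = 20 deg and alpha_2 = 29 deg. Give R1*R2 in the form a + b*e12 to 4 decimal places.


Same-plane rotors commute and their half-angles add:
R1*R2 = cos(a1 + a2) + sin(a1 + a2)*e12.
a1 + a2 = 20 + 29 = 49 deg
cos(49 deg) = 0.6561
sin(49 deg) = 0.7547
R1*R2 = 0.6561 + 0.7547*e12


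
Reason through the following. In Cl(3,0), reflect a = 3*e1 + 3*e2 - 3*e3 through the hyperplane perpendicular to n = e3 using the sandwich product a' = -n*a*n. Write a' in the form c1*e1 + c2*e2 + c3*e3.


Reflection formula: a' = -n*a*n, with n = e3 (unit vector, n^2 = 1).
For reflection through hyperplane perp to e3:
The component along e3 flips sign, others stay.
a = (3, 3, -3)
a' = (3, 3, 3)
a' = 3*e1 + 3*e2 + 3*e3


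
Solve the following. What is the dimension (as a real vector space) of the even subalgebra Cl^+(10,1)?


Even subalgebra dimension = 2^(n-1)
n = 10 + 1 = 11
2^(11 - 1) = 2^10 = 1024
Verification: sum of C(11,k) for even k = 1 + 55 + 330 + 462 + 165 + 11 = 1024
Result = 1024


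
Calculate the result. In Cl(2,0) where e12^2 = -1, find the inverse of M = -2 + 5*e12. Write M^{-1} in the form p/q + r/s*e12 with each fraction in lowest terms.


M = -2 + 5*e12, where e12^2 = -1.
Since M commutes with its reverse ~M = a - b*e12, M * ~M = a^2 - b^2*e12^2 = a^2 + b^2.
So M^{-1} = ~M / (a^2 + b^2) = (a - b*e12)/(a^2 + b^2).
a^2 + b^2 = 4 + 25 = 29
Scalar part = -2/29 = -2/29
Bivector coeff = -5/29 = -5/29
M^{-1} = -2/29 - 5/29*e12


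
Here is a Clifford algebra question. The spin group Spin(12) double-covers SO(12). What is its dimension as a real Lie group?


Spin(n) double-covers SO(n); both have Lie algebra so(n) of dimension n(n-1)/2.
n = 12
n(n-1) = 12 * 11 = 132
dim Spin(12) = 132/2 = 66


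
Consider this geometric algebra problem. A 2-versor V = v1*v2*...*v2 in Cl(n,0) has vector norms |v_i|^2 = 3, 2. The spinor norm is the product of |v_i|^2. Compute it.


Spinor norm N(V) = |v1|^2 * |v2|^2 * ... * |v2|^2
= 3 * 2
Running product: 3, 6
N(V) = 6


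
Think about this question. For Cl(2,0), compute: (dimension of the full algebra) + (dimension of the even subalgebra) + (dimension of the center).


n = 2 + 0 = 2
Total dim = 2^2 = 4
Even subalgebra dim = 2^1 = 2
n is even, so center dim = 1
Sum = 4 + 2 + 1 = 7


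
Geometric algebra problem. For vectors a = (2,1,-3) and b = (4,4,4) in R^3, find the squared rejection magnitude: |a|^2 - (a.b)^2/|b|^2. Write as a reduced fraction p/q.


|a|^2 = 2^2 + 1^2 + (-3)^2 = 14
|b|^2 = 4^2 + 4^2 + 4^2 = 48
a . b = 2*4 + 1*4 + (-3)*4 = 0
(a.b)^2 = 0^2 = 0
|rej|^2 = 14 - 0/48
= (672 - 0)/48
= 672/48
In lowest terms: 14/1


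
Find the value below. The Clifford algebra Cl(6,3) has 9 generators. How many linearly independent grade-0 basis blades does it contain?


Number of grade-k basis blades in Cl(p,q) with n = p + q is C(n, k).
n = 6 + 3 = 9
C(9, 0) = 9! / (0! * 9!)
= 362880 / (1 * 362880)
= 1


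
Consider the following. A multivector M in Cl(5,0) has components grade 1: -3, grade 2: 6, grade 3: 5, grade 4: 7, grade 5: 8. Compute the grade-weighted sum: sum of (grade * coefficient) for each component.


Grade-weighted sum = sum of grade_k * coefficient_k
1*(-3) = -3
2*6 = 12
3*5 = 15
4*7 = 28
5*8 = 40
Total = -3 + 12 + 15 + 28 + 40 = 92


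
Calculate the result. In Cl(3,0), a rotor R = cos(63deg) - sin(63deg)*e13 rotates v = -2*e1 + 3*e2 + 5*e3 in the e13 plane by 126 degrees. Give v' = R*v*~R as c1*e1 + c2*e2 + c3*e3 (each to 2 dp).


Rotor R = cos(63deg) - sin(63deg)*e13
Rotation angle theta = 2 * 63 = 126 degrees in the e13 plane (e1 -> e3).
The component perpendicular to the plane (e2) is invariant: v'_2 = v2 = 3.00
cos(126deg) = -0.5878, sin(126deg) = 0.8090
v'_1 = v1*cos(theta) - v3*sin(theta) = -2*(-0.5878) - 5*0.8090 = -2.87
v'_3 = v1*sin(theta) + v3*cos(theta) = -2*0.8090 + 5*(-0.5878) = -4.56
v' = -2.87*e1 + 3.00*e2 - 4.56*e3


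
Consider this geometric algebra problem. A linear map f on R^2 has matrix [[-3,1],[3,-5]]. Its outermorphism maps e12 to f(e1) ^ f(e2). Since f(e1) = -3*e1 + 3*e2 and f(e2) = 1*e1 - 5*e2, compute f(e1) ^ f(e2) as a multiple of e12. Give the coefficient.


The outermorphism of a linear map f sends e1^e2 to f(e1)^f(e2).
f(e1) = -3*e1 + 3*e2
f(e2) = 1*e1 - 5*e2
f(e1) ^ f(e2) = (-3*e1 + 3*e2) ^ (1*e1 - 5*e2)
= (-3)*(-5)*e12 + 3*1*e21
= (15 - 3)*e12
= 12*e12
Coefficient = 12


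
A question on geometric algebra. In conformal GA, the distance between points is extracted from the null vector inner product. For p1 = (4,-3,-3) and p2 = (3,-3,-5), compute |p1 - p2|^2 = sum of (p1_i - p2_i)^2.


p1 - p2 = (1, 0, 2)
|p1 - p2|^2 = 1^2 + 0^2 + 2^2
= 1 + 0 + 4
= 5


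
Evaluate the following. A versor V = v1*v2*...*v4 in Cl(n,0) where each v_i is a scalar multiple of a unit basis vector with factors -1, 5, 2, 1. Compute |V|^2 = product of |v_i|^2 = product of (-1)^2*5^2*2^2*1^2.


Each vector v_i has |v_i|^2 = s_i^2
Squared scales: (-1)^2 = 1, 5^2 = 25, 2^2 = 4, 1^2 = 1
|V|^2 = 1 * 25 * 4 * 1
= 100


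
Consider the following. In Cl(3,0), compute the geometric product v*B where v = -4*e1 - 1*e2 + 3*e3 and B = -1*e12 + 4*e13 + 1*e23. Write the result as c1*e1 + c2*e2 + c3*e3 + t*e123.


vB has grade-1 (vector) and grade-3 (trivector) parts: vB = (v _| B) + (v ^ B).
Vector part <vB>_1:
  e1: -v2*b12 - v3*b13 = -(-1)*(-1) - (3)*(4) = -13
  e2: v1*b12 - v3*b23 = (-4)*(-1) - (3)*(1) = 1
  e3: v1*b13 + v2*b23 = (-4)*(4) + (-1)*(1) = -17
Trivector part <vB>_3:
  e123: v1*b23 - v2*b13 + v3*b12 = (-4)*(1) - (-1)*(4) + (3)*(-1) = -3
vB = -13*e1 + 1*e2 - 17*e3 - 3*e123


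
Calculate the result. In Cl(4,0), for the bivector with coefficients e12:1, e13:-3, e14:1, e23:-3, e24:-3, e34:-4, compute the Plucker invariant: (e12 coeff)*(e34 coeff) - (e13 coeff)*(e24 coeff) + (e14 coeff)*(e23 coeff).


Plucker relation: af - be + cd
a*f = 1*(-4) = -4
b*e = (-3)*(-3) = 9
c*d = 1*(-3) = -3
af - be + cd = -4 - 9 + (-3)
= -16


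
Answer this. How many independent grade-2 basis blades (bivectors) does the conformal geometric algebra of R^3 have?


The conformal model of R^3 uses Cl(4,1) with m = 3 + 2 = 5 generators.
Number of grade-2 blades = C(m, 2) = C(5, 2)
= 5*4/2 = 10


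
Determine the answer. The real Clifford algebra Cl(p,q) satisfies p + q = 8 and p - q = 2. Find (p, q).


We need p + q = 8 and p - q = 2.
Adding: 2p = 8 + 2 = 10, so p = 5.
Then q = 8 - 5 = 3.
(p, q) = (5, 3)


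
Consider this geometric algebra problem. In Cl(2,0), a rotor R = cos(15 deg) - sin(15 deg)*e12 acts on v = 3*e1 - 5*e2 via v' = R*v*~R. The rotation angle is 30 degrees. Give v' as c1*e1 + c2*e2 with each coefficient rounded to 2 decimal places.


Rotor R = cos(15deg) - sin(15deg)*e12
Rotation angle theta = 2 * 15 = 30 degrees
v' = R*v*~R rotates v by theta.
cos(30deg) = 0.8660, sin(30deg) = 0.5000
v'_1 = 3*cos(30deg) - (-5)*sin(30deg)
= 3*0.8660 - (-5)*0.5000
= 5.10
v'_2 = 3*sin(30deg) + (-5)*cos(30deg)
= 3*0.5000 + (-5)*0.8660
= -2.83
v' = 5.10*e1 - 2.83*e2


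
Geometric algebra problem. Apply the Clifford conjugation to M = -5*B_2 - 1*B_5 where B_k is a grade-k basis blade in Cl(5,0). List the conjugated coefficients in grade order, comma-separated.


Clifford conjugate sign for grade k: (-1)^(k(k+1)/2)
Grade 2: (-1)^(2*3/2) = (-1)^3 = -1, coeff -5 -> 5
Grade 5: (-1)^(5*6/2) = (-1)^15 = -1, coeff -1 -> 1
Conjugated coefficients: 5, 1


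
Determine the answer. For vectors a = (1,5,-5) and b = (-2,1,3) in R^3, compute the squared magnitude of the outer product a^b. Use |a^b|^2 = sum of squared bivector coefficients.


a wedge b = (a1*b2 - a2*b1)*e12 + (a1*b3 - a3*b1)*e13 + (a2*b3 - a3*b2)*e23
e12 coeff: 1*1 - 5*(-2) = 1 - (-10) = 11
e13 coeff: 1*3 - (-5)*(-2) = 3 - 10 = -7
e23 coeff: 5*3 - (-5)*1 = 15 - (-5) = 20
|a wedge b|^2 = 11^2 + (-7)^2 + 20^2
= 121 + 49 + 400
= 570


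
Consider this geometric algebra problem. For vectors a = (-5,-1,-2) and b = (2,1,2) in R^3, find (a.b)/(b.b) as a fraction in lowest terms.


Projection coefficient = (a . b) / (b . b)
a . b = (-5)*2 + (-1)*1 + (-2)*2
= -10 + (-1) + (-4) = -15
b . b = 2^2 + 1^2 + 2^2
= 4 + 1 + 4 = 9
Coefficient = -15/9
In lowest terms: -5/3


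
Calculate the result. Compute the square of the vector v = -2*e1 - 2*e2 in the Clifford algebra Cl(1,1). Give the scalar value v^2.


v^2 = sum of c_i^2 * e_i^2
Positive signature terms (e_i^2 = +1): (-2)^2 = 4
Negative signature terms (e_j^2 = -1): (-2)^2 = 4
v^2 = 4 - 4 = 0


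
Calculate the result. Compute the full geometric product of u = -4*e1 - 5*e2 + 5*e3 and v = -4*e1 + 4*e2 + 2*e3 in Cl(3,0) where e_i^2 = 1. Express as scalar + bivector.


In Cl(3,0): e_i^2 = 1, e_ie_j = -e_je_i for i != j.
Scalar part = u . v = (-4)*(-4) + (-5)*4 + 5*2
= 16 + (-20) + 10 = 6
e12 coeff = (-4)*4 - (-5)*(-4) = -16 - 20 = -36
e13 coeff = (-4)*2 - 5*(-4) = -8 - (-20) = 12
e23 coeff = (-5)*2 - 5*4 = -10 - 20 = -30
uv = 6 - 36*e12 + 12*e13 - 30*e23


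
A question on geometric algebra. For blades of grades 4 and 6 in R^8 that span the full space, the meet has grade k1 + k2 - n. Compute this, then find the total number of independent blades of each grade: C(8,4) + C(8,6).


Meet grade = grade(A) + grade(B) - n
= 4 + 6 - 8 = 2
C(8,4) = 70
C(8,6) = 28
dim_A + dim_B = 70 + 28 = 98


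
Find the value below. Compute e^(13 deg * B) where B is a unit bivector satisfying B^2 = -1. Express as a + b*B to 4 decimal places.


For a unit bivector B with B^2 = -1, the exponential series gives
e^(theta*B) = cos(theta) + sin(theta)*B (the GA analogue of Euler's formula).
theta = 13 degrees = 0.226893 rad
cos(13 deg) = 0.9744
sin(13 deg) = 0.2250
exp(theta*B) = 0.9744 + 0.2250*B


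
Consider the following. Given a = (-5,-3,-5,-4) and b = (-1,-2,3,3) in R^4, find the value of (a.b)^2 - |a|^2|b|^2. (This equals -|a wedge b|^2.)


a . b = (-5)*(-1) + (-3)*(-2) + (-5)*3 + (-4)*3
= 5 + 6 + (-15) + (-12) = -16
|a|^2 = (-5)^2 + (-3)^2 + (-5)^2 + (-4)^2 = 75
|b|^2 = (-1)^2 + (-2)^2 + 3^2 + 3^2 = 23
(a.b)^2 = (-16)^2 = 256
|a|^2 * |b|^2 = 75 * 23 = 1725
Result = 256 - 1725 = -1469


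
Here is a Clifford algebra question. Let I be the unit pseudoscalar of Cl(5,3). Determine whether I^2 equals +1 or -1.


The pseudoscalar I = e1...e_n (product of all n generators) of Cl(p,q) satisfies I^2 = (-1)^(q + n(n-1)/2).
p = 5, q = 3, n = p + q = 8
n(n-1)/2 = 8 * 7 / 2 = 28
Exponent = q + n(n-1)/2 = 3 + 28 = 31
I^2 = (-1)^31 = -1


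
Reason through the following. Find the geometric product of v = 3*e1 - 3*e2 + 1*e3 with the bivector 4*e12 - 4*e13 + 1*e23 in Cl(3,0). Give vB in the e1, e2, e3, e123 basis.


vB has grade-1 (vector) and grade-3 (trivector) parts: vB = (v _| B) + (v ^ B).
Vector part <vB>_1:
  e1: -v2*b12 - v3*b13 = -(-3)*(4) - (1)*(-4) = 16
  e2: v1*b12 - v3*b23 = (3)*(4) - (1)*(1) = 11
  e3: v1*b13 + v2*b23 = (3)*(-4) + (-3)*(1) = -15
Trivector part <vB>_3:
  e123: v1*b23 - v2*b13 + v3*b12 = (3)*(1) - (-3)*(-4) + (1)*(4) = -5
vB = 16*e1 + 11*e2 - 15*e3 - 5*e123


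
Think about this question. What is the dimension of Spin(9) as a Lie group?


Spin(n) double-covers SO(n); both have Lie algebra so(n) of dimension n(n-1)/2.
n = 9
n(n-1) = 9 * 8 = 72
dim Spin(9) = 72/2 = 36


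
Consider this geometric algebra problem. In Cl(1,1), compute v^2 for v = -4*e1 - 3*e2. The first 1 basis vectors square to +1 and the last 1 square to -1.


v^2 = sum of c_i^2 * e_i^2
Positive signature terms (e_i^2 = +1): (-4)^2 = 16
Negative signature terms (e_j^2 = -1): (-3)^2 = 9
v^2 = 16 - 9 = 7


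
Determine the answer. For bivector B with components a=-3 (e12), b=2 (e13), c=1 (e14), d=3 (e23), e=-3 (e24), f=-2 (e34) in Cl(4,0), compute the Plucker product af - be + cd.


Plucker relation: af - be + cd
a*f = (-3)*(-2) = 6
b*e = 2*(-3) = -6
c*d = 1*3 = 3
af - be + cd = 6 - (-6) + 3
= 15


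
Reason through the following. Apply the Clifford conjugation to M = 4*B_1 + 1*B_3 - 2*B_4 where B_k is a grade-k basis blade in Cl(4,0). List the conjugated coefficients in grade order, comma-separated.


Clifford conjugate sign for grade k: (-1)^(k(k+1)/2)
Grade 1: (-1)^(1*2/2) = (-1)^1 = -1, coeff 4 -> -4
Grade 3: (-1)^(3*4/2) = (-1)^6 = 1, coeff 1 -> 1
Grade 4: (-1)^(4*5/2) = (-1)^10 = 1, coeff -2 -> -2
Conjugated coefficients: -4, 1, -2


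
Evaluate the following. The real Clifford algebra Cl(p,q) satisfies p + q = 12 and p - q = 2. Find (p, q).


We need p + q = 12 and p - q = 2.
Adding: 2p = 12 + 2 = 14, so p = 7.
Then q = 12 - 7 = 5.
(p, q) = (7, 5)


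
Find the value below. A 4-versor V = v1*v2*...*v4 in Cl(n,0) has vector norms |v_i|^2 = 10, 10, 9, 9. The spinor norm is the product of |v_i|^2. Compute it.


Spinor norm N(V) = |v1|^2 * |v2|^2 * ... * |v4|^2
= 10 * 10 * 9 * 9
Running product: 10, 100, 900, 8100
N(V) = 8100


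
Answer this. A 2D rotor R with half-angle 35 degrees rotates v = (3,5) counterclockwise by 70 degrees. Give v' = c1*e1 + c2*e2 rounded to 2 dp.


Rotor R = cos(35deg) - sin(35deg)*e12
Rotation angle theta = 2 * 35 = 70 degrees
v' = R*v*~R rotates v by theta.
cos(70deg) = 0.3420, sin(70deg) = 0.9397
v'_1 = 3*cos(70deg) - 5*sin(70deg)
= 3*0.3420 - 5*0.9397
= -3.67
v'_2 = 3*sin(70deg) + 5*cos(70deg)
= 3*0.9397 + 5*0.3420
= 4.53
v' = -3.67*e1 + 4.53*e2


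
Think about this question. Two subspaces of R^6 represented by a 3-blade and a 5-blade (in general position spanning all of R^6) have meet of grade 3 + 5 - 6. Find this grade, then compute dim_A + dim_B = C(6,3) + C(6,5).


Meet grade = grade(A) + grade(B) - n
= 3 + 5 - 6 = 2
C(6,3) = 20
C(6,5) = 6
dim_A + dim_B = 20 + 6 = 26


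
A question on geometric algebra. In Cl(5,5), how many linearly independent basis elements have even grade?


Even subalgebra dimension = 2^(n-1)
n = 5 + 5 = 10
2^(10 - 1) = 2^9 = 512
Verification: sum of C(10,k) for even k = 1 + 45 + 210 + 210 + 45 + 1 = 512
Result = 512


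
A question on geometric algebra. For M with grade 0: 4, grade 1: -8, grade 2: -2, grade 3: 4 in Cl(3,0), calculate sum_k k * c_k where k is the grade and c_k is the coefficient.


Grade-weighted sum = sum of grade_k * coefficient_k
0*4 = 0
1*(-8) = -8
2*(-2) = -4
3*4 = 12
Total = 0 + (-8) + (-4) + 12 = 0


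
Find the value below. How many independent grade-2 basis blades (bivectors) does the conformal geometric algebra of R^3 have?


The conformal model of R^3 uses Cl(4,1) with m = 3 + 2 = 5 generators.
Number of grade-2 blades = C(m, 2) = C(5, 2)
= 5*4/2 = 10


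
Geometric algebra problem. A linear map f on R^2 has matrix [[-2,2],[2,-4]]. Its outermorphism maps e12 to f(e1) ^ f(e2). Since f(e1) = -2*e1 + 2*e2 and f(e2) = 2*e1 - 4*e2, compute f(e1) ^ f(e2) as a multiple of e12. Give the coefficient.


The outermorphism of a linear map f sends e1^e2 to f(e1)^f(e2).
f(e1) = -2*e1 + 2*e2
f(e2) = 2*e1 - 4*e2
f(e1) ^ f(e2) = (-2*e1 + 2*e2) ^ (2*e1 - 4*e2)
= (-2)*(-4)*e12 + 2*2*e21
= (8 - 4)*e12
= 4*e12
Coefficient = 4


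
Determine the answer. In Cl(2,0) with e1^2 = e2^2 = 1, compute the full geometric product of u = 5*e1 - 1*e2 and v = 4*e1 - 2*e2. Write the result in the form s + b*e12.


Expand: (5*e1 - 1*e2)(4*e1 - 2*e2)
= 5*4*e1e1 + 5*(-2)*e1e2 + (-1)*4*e2e1 + (-1)*(-2)*e2e2
Using e1^2 = e2^2 = 1, e2e1 = -e1e2:
Scalar part s = 5*4 + (-1)*(-2) = 20 + 2 = 22
Bivector part b = 5*(-2) - (-1)*4 = -10 - (-4) = -6
uv = 22 - 6*e12


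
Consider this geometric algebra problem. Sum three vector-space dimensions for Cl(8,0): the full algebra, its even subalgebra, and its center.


n = 8 + 0 = 8
Total dim = 2^8 = 256
Even subalgebra dim = 2^7 = 128
n is even, so center dim = 1
Sum = 256 + 128 + 1 = 385


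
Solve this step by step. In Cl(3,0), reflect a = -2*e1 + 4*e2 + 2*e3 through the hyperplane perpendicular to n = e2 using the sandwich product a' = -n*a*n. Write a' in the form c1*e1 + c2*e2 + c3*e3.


Reflection formula: a' = -n*a*n, with n = e2 (unit vector, n^2 = 1).
For reflection through hyperplane perp to e2:
The component along e2 flips sign, others stay.
a = (-2, 4, 2)
a' = (-2, -4, 2)
a' = -2*e1 - 4*e2 + 2*e3


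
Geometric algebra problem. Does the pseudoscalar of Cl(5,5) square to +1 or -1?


The pseudoscalar I = e1...e_n (product of all n generators) of Cl(p,q) satisfies I^2 = (-1)^(q + n(n-1)/2).
p = 5, q = 5, n = p + q = 10
n(n-1)/2 = 10 * 9 / 2 = 45
Exponent = q + n(n-1)/2 = 5 + 45 = 50
I^2 = (-1)^50 = +1


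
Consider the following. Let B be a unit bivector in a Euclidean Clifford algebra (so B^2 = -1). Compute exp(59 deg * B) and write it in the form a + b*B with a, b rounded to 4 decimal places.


For a unit bivector B with B^2 = -1, the exponential series gives
e^(theta*B) = cos(theta) + sin(theta)*B (the GA analogue of Euler's formula).
theta = 59 degrees = 1.029744 rad
cos(59 deg) = 0.5150
sin(59 deg) = 0.8572
exp(theta*B) = 0.5150 + 0.8572*B


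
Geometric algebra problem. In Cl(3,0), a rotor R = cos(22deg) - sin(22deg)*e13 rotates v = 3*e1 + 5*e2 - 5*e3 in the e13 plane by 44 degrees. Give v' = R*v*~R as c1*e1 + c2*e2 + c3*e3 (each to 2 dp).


Rotor R = cos(22deg) - sin(22deg)*e13
Rotation angle theta = 2 * 22 = 44 degrees in the e13 plane (e1 -> e3).
The component perpendicular to the plane (e2) is invariant: v'_2 = v2 = 5.00
cos(44deg) = 0.7193, sin(44deg) = 0.6947
v'_1 = v1*cos(theta) - v3*sin(theta) = 3*0.7193 - (-5)*0.6947 = 5.63
v'_3 = v1*sin(theta) + v3*cos(theta) = 3*0.6947 + (-5)*0.7193 = -1.51
v' = 5.63*e1 + 5.00*e2 - 1.51*e3


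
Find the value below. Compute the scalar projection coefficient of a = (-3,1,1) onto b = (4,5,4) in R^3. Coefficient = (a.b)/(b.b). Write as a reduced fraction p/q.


Projection coefficient = (a . b) / (b . b)
a . b = (-3)*4 + 1*5 + 1*4
= -12 + 5 + 4 = -3
b . b = 4^2 + 5^2 + 4^2
= 16 + 25 + 16 = 57
Coefficient = -3/57
In lowest terms: -1/19


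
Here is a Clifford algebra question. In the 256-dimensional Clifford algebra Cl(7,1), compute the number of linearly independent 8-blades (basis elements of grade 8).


Number of grade-k basis blades in Cl(p,q) with n = p + q is C(n, k).
n = 7 + 1 = 8
C(8, 8) = 8! / (8! * 0!)
= 40320 / (40320 * 1)
= 1


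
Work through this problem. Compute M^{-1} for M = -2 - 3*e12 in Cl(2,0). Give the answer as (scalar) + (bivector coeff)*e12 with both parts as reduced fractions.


M = -2 - 3*e12, where e12^2 = -1.
Since M commutes with its reverse ~M = a - b*e12, M * ~M = a^2 - b^2*e12^2 = a^2 + b^2.
So M^{-1} = ~M / (a^2 + b^2) = (a - b*e12)/(a^2 + b^2).
a^2 + b^2 = 4 + 9 = 13
Scalar part = -2/13 = -2/13
Bivector coeff = 3/13 = 3/13
M^{-1} = -2/13 + 3/13*e12


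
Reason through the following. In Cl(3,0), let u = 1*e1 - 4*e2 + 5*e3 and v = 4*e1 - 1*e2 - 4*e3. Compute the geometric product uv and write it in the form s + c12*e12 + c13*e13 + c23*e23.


In Cl(3,0): e_i^2 = 1, e_ie_j = -e_je_i for i != j.
Scalar part = u . v = 1*4 + (-4)*(-1) + 5*(-4)
= 4 + 4 + (-20) = -12
e12 coeff = 1*(-1) - (-4)*4 = -1 - (-16) = 15
e13 coeff = 1*(-4) - 5*4 = -4 - 20 = -24
e23 coeff = (-4)*(-4) - 5*(-1) = 16 - (-5) = 21
uv = -12 + 15*e12 - 24*e13 + 21*e23


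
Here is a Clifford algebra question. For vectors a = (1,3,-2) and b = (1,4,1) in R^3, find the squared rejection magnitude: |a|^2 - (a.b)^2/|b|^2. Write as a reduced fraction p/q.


|a|^2 = 1^2 + 3^2 + (-2)^2 = 14
|b|^2 = 1^2 + 4^2 + 1^2 = 18
a . b = 1*1 + 3*4 + (-2)*1 = 11
(a.b)^2 = 11^2 = 121
|rej|^2 = 14 - 121/18
= (252 - 121)/18
= 131/18
In lowest terms: 131/18


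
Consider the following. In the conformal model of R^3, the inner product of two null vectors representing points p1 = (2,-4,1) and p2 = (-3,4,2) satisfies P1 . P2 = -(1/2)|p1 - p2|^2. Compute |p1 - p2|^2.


p1 - p2 = (5, -8, -1)
|p1 - p2|^2 = 5^2 + (-8)^2 + (-1)^2
= 25 + 64 + 1
= 90


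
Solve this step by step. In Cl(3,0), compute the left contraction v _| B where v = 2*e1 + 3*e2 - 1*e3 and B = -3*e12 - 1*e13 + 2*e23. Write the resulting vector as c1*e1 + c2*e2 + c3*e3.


Left contraction v _| B = <vB>_1 (grade-1 part of the geometric product vB).
Using e1_|e12 = e2, e2_|e12 = -e1, e1_|e13 = e3, e3_|e13 = -e1, e2_|e23 = e3, e3_|e23 = -e2:
e1 coeff: -v2*b12 - v3*b13 = -(3)*(-3) - (-1)*(-1) = 8
e2 coeff: v1*b12 - v3*b23 = (2)*(-3) - (-1)*(2) = -4
e3 coeff: v1*b13 + v2*b23 = (2)*(-1) + (3)*(2) = 4
v _| B = 8*e1 - 4*e2 + 4*e3


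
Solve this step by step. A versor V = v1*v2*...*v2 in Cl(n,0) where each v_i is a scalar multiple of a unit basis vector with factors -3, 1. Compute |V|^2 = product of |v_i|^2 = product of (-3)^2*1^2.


Each vector v_i has |v_i|^2 = s_i^2
Squared scales: (-3)^2 = 9, 1^2 = 1
|V|^2 = 9 * 1
= 9


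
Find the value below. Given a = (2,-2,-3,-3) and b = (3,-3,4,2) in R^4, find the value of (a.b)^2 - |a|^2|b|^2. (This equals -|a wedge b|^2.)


a . b = 2*3 + (-2)*(-3) + (-3)*4 + (-3)*2
= 6 + 6 + (-12) + (-6) = -6
|a|^2 = 2^2 + (-2)^2 + (-3)^2 + (-3)^2 = 26
|b|^2 = 3^2 + (-3)^2 + 4^2 + 2^2 = 38
(a.b)^2 = (-6)^2 = 36
|a|^2 * |b|^2 = 26 * 38 = 988
Result = 36 - 988 = -952


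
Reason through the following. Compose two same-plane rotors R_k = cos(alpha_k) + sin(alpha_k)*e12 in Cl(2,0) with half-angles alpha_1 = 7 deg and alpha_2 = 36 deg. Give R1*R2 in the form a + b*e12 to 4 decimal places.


Same-plane rotors commute and their half-angles add:
R1*R2 = cos(a1 + a2) + sin(a1 + a2)*e12.
a1 + a2 = 7 + 36 = 43 deg
cos(43 deg) = 0.7314
sin(43 deg) = 0.6820
R1*R2 = 0.7314 + 0.6820*e12


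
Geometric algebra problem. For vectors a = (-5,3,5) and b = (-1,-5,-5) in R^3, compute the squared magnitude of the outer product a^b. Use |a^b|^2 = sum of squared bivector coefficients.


a wedge b = (a1*b2 - a2*b1)*e12 + (a1*b3 - a3*b1)*e13 + (a2*b3 - a3*b2)*e23
e12 coeff: (-5)*(-5) - 3*(-1) = 25 - (-3) = 28
e13 coeff: (-5)*(-5) - 5*(-1) = 25 - (-5) = 30
e23 coeff: 3*(-5) - 5*(-5) = -15 - (-25) = 10
|a wedge b|^2 = 28^2 + 30^2 + 10^2
= 784 + 900 + 100
= 1784


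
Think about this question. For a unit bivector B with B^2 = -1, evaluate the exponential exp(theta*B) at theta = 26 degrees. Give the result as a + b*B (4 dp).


For a unit bivector B with B^2 = -1, the exponential series gives
e^(theta*B) = cos(theta) + sin(theta)*B (the GA analogue of Euler's formula).
theta = 26 degrees = 0.453786 rad
cos(26 deg) = 0.8988
sin(26 deg) = 0.4384
exp(theta*B) = 0.8988 + 0.4384*B


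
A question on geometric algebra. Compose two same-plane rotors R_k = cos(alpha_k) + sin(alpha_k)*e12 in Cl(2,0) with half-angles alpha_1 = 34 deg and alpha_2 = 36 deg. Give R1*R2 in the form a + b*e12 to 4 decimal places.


Same-plane rotors commute and their half-angles add:
R1*R2 = cos(a1 + a2) + sin(a1 + a2)*e12.
a1 + a2 = 34 + 36 = 70 deg
cos(70 deg) = 0.3420
sin(70 deg) = 0.9397
R1*R2 = 0.3420 + 0.9397*e12


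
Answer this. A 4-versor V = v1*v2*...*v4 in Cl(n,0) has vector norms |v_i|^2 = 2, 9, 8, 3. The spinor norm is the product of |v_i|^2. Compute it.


Spinor norm N(V) = |v1|^2 * |v2|^2 * ... * |v4|^2
= 2 * 9 * 8 * 3
Running product: 2, 18, 144, 432
N(V) = 432


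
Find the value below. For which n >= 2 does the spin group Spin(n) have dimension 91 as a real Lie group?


dim Spin(n) = dim so(n) = n(n-1)/2.
Solve n(n-1)/2 = 91, i.e. n^2 - n - 182 = 0.
Discriminant = 1 + 8*91 = 729
n = (1 + sqrt(729))/2 = (1 + 27)/2 = 14


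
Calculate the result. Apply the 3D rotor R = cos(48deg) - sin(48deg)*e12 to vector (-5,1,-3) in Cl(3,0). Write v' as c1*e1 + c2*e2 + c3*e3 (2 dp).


Rotor R = cos(48deg) - sin(48deg)*e12
Rotation angle theta = 2 * 48 = 96 degrees in the e12 plane (e1 -> e2).
The component perpendicular to the plane (e3) is invariant: v'_3 = v3 = -3.00
cos(96deg) = -0.1045, sin(96deg) = 0.9945
v'_1 = v1*cos(theta) - v2*sin(theta) = -5*(-0.1045) - 1*0.9945 = -0.47
v'_2 = v1*sin(theta) + v2*cos(theta) = -5*0.9945 + 1*(-0.1045) = -5.08
v' = -0.47*e1 - 5.08*e2 - 3.00*e3


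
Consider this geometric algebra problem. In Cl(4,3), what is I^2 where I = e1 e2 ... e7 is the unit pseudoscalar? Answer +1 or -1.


The pseudoscalar I = e1...e_n (product of all n generators) of Cl(p,q) satisfies I^2 = (-1)^(q + n(n-1)/2).
p = 4, q = 3, n = p + q = 7
n(n-1)/2 = 7 * 6 / 2 = 21
Exponent = q + n(n-1)/2 = 3 + 21 = 24
I^2 = (-1)^24 = +1


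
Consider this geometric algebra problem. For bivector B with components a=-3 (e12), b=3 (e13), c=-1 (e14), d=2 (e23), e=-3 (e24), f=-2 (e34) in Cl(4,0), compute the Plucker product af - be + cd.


Plucker relation: af - be + cd
a*f = (-3)*(-2) = 6
b*e = 3*(-3) = -9
c*d = (-1)*2 = -2
af - be + cd = 6 - (-9) + (-2)
= 13


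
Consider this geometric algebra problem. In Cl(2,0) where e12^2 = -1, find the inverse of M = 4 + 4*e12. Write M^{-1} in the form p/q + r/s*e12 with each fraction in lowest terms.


M = 4 + 4*e12, where e12^2 = -1.
Since M commutes with its reverse ~M = a - b*e12, M * ~M = a^2 - b^2*e12^2 = a^2 + b^2.
So M^{-1} = ~M / (a^2 + b^2) = (a - b*e12)/(a^2 + b^2).
a^2 + b^2 = 16 + 16 = 32
Scalar part = 4/32 = 1/8
Bivector coeff = -4/32 = -1/8
M^{-1} = 1/8 - 1/8*e12


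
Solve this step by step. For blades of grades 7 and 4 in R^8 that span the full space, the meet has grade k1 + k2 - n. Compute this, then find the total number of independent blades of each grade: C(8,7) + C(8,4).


Meet grade = grade(A) + grade(B) - n
= 7 + 4 - 8 = 3
C(8,7) = 8
C(8,4) = 70
dim_A + dim_B = 8 + 70 = 78


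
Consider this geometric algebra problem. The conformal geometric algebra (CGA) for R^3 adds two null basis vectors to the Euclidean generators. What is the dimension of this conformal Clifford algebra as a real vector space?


The conformal model of R^3 uses Cl(4,1): the 3 Euclidean generators plus two extra orthogonal generators e+ (e+^2 = +1) and e- (e-^2 = -1), from which the null vectors e0, einf are built.
Number of generators m = 3 + 2 = 5.
dim Cl(p,q) = 2^m = 2^5 = 32


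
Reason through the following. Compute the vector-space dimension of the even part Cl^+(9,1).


Even subalgebra dimension = 2^(n-1)
n = 9 + 1 = 10
2^(10 - 1) = 2^9 = 512
Verification: sum of C(10,k) for even k = 1 + 45 + 210 + 210 + 45 + 1 = 512
Result = 512


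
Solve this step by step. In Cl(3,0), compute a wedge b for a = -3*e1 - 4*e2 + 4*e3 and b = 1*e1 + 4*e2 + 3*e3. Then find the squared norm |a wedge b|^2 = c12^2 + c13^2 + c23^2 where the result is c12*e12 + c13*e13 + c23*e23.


a wedge b = (a1*b2 - a2*b1)*e12 + (a1*b3 - a3*b1)*e13 + (a2*b3 - a3*b2)*e23
e12 coeff: (-3)*4 - (-4)*1 = -12 - (-4) = -8
e13 coeff: (-3)*3 - 4*1 = -9 - 4 = -13
e23 coeff: (-4)*3 - 4*4 = -12 - 16 = -28
|a wedge b|^2 = (-8)^2 + (-13)^2 + (-28)^2
= 64 + 169 + 784
= 1017


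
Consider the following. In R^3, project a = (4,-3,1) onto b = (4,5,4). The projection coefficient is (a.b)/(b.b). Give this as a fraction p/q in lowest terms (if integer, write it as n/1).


Projection coefficient = (a . b) / (b . b)
a . b = 4*4 + (-3)*5 + 1*4
= 16 + (-15) + 4 = 5
b . b = 4^2 + 5^2 + 4^2
= 16 + 25 + 16 = 57
Coefficient = 5/57
In lowest terms: 5/57


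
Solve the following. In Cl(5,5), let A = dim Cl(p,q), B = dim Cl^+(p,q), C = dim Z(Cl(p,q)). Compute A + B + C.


n = 5 + 5 = 10
Total dim = 2^10 = 1024
Even subalgebra dim = 2^9 = 512
n is even, so center dim = 1
Sum = 1024 + 512 + 1 = 1537


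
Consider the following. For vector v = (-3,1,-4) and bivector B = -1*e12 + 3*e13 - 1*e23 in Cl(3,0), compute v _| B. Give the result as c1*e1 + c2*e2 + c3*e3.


Left contraction v _| B = <vB>_1 (grade-1 part of the geometric product vB).
Using e1_|e12 = e2, e2_|e12 = -e1, e1_|e13 = e3, e3_|e13 = -e1, e2_|e23 = e3, e3_|e23 = -e2:
e1 coeff: -v2*b12 - v3*b13 = -(1)*(-1) - (-4)*(3) = 13
e2 coeff: v1*b12 - v3*b23 = (-3)*(-1) - (-4)*(-1) = -1
e3 coeff: v1*b13 + v2*b23 = (-3)*(3) + (1)*(-1) = -10
v _| B = 13*e1 - 1*e2 - 10*e3


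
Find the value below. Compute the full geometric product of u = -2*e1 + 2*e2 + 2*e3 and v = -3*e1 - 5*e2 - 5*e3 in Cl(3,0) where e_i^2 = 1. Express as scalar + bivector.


In Cl(3,0): e_i^2 = 1, e_ie_j = -e_je_i for i != j.
Scalar part = u . v = (-2)*(-3) + 2*(-5) + 2*(-5)
= 6 + (-10) + (-10) = -14
e12 coeff = (-2)*(-5) - 2*(-3) = 10 - (-6) = 16
e13 coeff = (-2)*(-5) - 2*(-3) = 10 - (-6) = 16
e23 coeff = 2*(-5) - 2*(-5) = -10 - (-10) = 0
uv = -14 + 16*e12 + 16*e13 + 0*e23


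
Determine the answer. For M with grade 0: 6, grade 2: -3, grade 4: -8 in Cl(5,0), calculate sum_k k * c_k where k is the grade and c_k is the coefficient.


Grade-weighted sum = sum of grade_k * coefficient_k
0*6 = 0
2*(-3) = -6
4*(-8) = -32
Total = 0 + (-6) + (-32) = -38


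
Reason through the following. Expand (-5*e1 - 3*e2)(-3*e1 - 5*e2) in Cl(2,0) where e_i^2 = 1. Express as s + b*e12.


Expand: (-5*e1 - 3*e2)(-3*e1 - 5*e2)
= (-5)*(-3)*e1e1 + (-5)*(-5)*e1e2 + (-3)*(-3)*e2e1 + (-3)*(-5)*e2e2
Using e1^2 = e2^2 = 1, e2e1 = -e1e2:
Scalar part s = (-5)*(-3) + (-3)*(-5) = 15 + 15 = 30
Bivector part b = (-5)*(-5) - (-3)*(-3) = 25 - 9 = 16
uv = 30 + 16*e12


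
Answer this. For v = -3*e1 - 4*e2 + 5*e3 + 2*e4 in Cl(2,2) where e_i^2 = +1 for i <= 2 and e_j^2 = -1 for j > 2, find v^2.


v^2 = sum of c_i^2 * e_i^2
Positive signature terms (e_i^2 = +1): (-3)^2 + (-4)^2 = 25
Negative signature terms (e_j^2 = -1): 5^2 + 2^2 = 29
v^2 = 25 - 29 = -4


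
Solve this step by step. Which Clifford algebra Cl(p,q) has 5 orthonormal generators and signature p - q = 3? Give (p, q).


We need p + q = 5 and p - q = 3.
Adding: 2p = 5 + 3 = 8, so p = 4.
Then q = 5 - 4 = 1.
(p, q) = (4, 1)


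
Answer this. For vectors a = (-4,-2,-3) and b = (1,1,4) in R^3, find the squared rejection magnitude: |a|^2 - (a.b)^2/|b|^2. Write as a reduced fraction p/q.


|a|^2 = (-4)^2 + (-2)^2 + (-3)^2 = 29
|b|^2 = 1^2 + 1^2 + 4^2 = 18
a . b = (-4)*1 + (-2)*1 + (-3)*4 = -18
(a.b)^2 = (-18)^2 = 324
|rej|^2 = 29 - 324/18
= (522 - 324)/18
= 198/18
In lowest terms: 11/1


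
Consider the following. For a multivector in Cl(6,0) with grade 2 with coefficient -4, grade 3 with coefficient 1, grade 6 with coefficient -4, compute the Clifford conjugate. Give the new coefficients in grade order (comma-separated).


Clifford conjugate sign for grade k: (-1)^(k(k+1)/2)
Grade 2: (-1)^(2*3/2) = (-1)^3 = -1, coeff -4 -> 4
Grade 3: (-1)^(3*4/2) = (-1)^6 = 1, coeff 1 -> 1
Grade 6: (-1)^(6*7/2) = (-1)^21 = -1, coeff -4 -> 4
Conjugated coefficients: 4, 1, 4


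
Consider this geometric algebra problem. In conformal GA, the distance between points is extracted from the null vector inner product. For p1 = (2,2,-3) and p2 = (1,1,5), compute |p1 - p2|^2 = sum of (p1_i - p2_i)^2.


p1 - p2 = (1, 1, -8)
|p1 - p2|^2 = 1^2 + 1^2 + (-8)^2
= 1 + 1 + 64
= 66


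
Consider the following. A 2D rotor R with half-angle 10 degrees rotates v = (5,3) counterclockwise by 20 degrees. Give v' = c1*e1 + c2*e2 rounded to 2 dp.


Rotor R = cos(10deg) - sin(10deg)*e12
Rotation angle theta = 2 * 10 = 20 degrees
v' = R*v*~R rotates v by theta.
cos(20deg) = 0.9397, sin(20deg) = 0.3420
v'_1 = 5*cos(20deg) - 3*sin(20deg)
= 5*0.9397 - 3*0.3420
= 3.67
v'_2 = 5*sin(20deg) + 3*cos(20deg)
= 5*0.3420 + 3*0.9397
= 4.53
v' = 3.67*e1 + 4.53*e2


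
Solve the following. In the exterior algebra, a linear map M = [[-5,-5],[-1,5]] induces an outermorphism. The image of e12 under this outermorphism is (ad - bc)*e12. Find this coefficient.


The outermorphism of a linear map f sends e1^e2 to f(e1)^f(e2).
f(e1) = -5*e1 - 1*e2
f(e2) = -5*e1 + 5*e2
f(e1) ^ f(e2) = (-5*e1 - 1*e2) ^ (-5*e1 + 5*e2)
= (-5)*5*e12 + (-1)*(-5)*e21
= (-25 - 5)*e12
= -30*e12
Coefficient = -30


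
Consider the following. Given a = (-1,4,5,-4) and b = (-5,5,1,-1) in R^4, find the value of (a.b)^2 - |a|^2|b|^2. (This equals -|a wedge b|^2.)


a . b = (-1)*(-5) + 4*5 + 5*1 + (-4)*(-1)
= 5 + 20 + 5 + 4 = 34
|a|^2 = (-1)^2 + 4^2 + 5^2 + (-4)^2 = 58
|b|^2 = (-5)^2 + 5^2 + 1^2 + (-1)^2 = 52
(a.b)^2 = 34^2 = 1156
|a|^2 * |b|^2 = 58 * 52 = 3016
Result = 1156 - 3016 = -1860


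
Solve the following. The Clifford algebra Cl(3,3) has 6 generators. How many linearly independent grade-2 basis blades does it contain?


Number of grade-k basis blades in Cl(p,q) with n = p + q is C(n, k).
n = 3 + 3 = 6
C(6, 2) = 6! / (2! * 4!)
= 720 / (2 * 24)
= 15


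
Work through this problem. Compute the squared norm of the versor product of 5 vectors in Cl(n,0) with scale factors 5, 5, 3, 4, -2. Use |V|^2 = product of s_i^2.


Each vector v_i has |v_i|^2 = s_i^2
Squared scales: 5^2 = 25, 5^2 = 25, 3^2 = 9, 4^2 = 16, (-2)^2 = 4
|V|^2 = 25 * 25 * 9 * 16 * 4
= 360000


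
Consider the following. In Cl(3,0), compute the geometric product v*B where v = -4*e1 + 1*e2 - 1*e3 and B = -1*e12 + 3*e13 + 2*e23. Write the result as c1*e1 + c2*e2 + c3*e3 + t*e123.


vB has grade-1 (vector) and grade-3 (trivector) parts: vB = (v _| B) + (v ^ B).
Vector part <vB>_1:
  e1: -v2*b12 - v3*b13 = -(1)*(-1) - (-1)*(3) = 4
  e2: v1*b12 - v3*b23 = (-4)*(-1) - (-1)*(2) = 6
  e3: v1*b13 + v2*b23 = (-4)*(3) + (1)*(2) = -10
Trivector part <vB>_3:
  e123: v1*b23 - v2*b13 + v3*b12 = (-4)*(2) - (1)*(3) + (-1)*(-1) = -10
vB = 4*e1 + 6*e2 - 10*e3 - 10*e123


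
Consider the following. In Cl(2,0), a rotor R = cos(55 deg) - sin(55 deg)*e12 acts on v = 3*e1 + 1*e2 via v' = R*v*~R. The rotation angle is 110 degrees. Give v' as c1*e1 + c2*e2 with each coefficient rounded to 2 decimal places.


Rotor R = cos(55deg) - sin(55deg)*e12
Rotation angle theta = 2 * 55 = 110 degrees
v' = R*v*~R rotates v by theta.
cos(110deg) = -0.3420, sin(110deg) = 0.9397
v'_1 = 3*cos(110deg) - 1*sin(110deg)
= 3*(-0.3420) - 1*0.9397
= -1.97
v'_2 = 3*sin(110deg) + 1*cos(110deg)
= 3*0.9397 + 1*(-0.3420)
= 2.48
v' = -1.97*e1 + 2.48*e2


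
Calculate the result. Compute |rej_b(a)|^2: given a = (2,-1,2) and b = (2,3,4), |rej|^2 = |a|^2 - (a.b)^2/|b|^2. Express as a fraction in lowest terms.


|a|^2 = 2^2 + (-1)^2 + 2^2 = 9
|b|^2 = 2^2 + 3^2 + 4^2 = 29
a . b = 2*2 + (-1)*3 + 2*4 = 9
(a.b)^2 = 9^2 = 81
|rej|^2 = 9 - 81/29
= (261 - 81)/29
= 180/29
In lowest terms: 180/29


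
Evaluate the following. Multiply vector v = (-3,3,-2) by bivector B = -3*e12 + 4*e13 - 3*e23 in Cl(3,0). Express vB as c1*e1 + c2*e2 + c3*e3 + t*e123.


vB has grade-1 (vector) and grade-3 (trivector) parts: vB = (v _| B) + (v ^ B).
Vector part <vB>_1:
  e1: -v2*b12 - v3*b13 = -(3)*(-3) - (-2)*(4) = 17
  e2: v1*b12 - v3*b23 = (-3)*(-3) - (-2)*(-3) = 3
  e3: v1*b13 + v2*b23 = (-3)*(4) + (3)*(-3) = -21
Trivector part <vB>_3:
  e123: v1*b23 - v2*b13 + v3*b12 = (-3)*(-3) - (3)*(4) + (-2)*(-3) = 3
vB = 17*e1 + 3*e2 - 21*e3 + 3*e123


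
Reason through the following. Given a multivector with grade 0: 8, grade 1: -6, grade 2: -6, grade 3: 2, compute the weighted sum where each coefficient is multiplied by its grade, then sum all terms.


Grade-weighted sum = sum of grade_k * coefficient_k
0*8 = 0
1*(-6) = -6
2*(-6) = -12
3*2 = 6
Total = 0 + (-6) + (-12) + 6 = -12


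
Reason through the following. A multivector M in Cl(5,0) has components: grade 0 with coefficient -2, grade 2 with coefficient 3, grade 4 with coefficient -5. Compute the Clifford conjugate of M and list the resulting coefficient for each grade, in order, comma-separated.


Clifford conjugate sign for grade k: (-1)^(k(k+1)/2)
Grade 0: (-1)^(0*1/2) = (-1)^0 = 1, coeff -2 -> -2
Grade 2: (-1)^(2*3/2) = (-1)^3 = -1, coeff 3 -> -3
Grade 4: (-1)^(4*5/2) = (-1)^10 = 1, coeff -5 -> -5
Conjugated coefficients: -2, -3, -5


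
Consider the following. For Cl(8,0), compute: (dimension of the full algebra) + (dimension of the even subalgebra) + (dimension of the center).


n = 8 + 0 = 8
Total dim = 2^8 = 256
Even subalgebra dim = 2^7 = 128
n is even, so center dim = 1
Sum = 256 + 128 + 1 = 385


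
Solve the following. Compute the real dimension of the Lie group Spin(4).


Spin(n) double-covers SO(n); both have Lie algebra so(n) of dimension n(n-1)/2.
n = 4
n(n-1) = 4 * 3 = 12
dim Spin(4) = 12/2 = 6


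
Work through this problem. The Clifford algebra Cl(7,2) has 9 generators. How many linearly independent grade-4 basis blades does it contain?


Number of grade-k basis blades in Cl(p,q) with n = p + q is C(n, k).
n = 7 + 2 = 9
C(9, 4) = 9! / (4! * 5!)
= 362880 / (24 * 120)
= 126


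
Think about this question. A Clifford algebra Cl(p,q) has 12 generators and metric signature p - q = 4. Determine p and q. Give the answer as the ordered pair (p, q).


We need p + q = 12 and p - q = 4.
Adding: 2p = 12 + 4 = 16, so p = 8.
Then q = 12 - 8 = 4.
(p, q) = (8, 4)


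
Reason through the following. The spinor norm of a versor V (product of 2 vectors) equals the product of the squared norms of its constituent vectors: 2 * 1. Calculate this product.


Spinor norm N(V) = |v1|^2 * |v2|^2 * ... * |v2|^2
= 2 * 1
Running product: 2, 2
N(V) = 2


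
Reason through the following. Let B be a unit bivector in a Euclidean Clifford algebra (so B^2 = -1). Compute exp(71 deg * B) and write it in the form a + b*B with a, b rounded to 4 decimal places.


For a unit bivector B with B^2 = -1, the exponential series gives
e^(theta*B) = cos(theta) + sin(theta)*B (the GA analogue of Euler's formula).
theta = 71 degrees = 1.239184 rad
cos(71 deg) = 0.3256
sin(71 deg) = 0.9455
exp(theta*B) = 0.3256 + 0.9455*B


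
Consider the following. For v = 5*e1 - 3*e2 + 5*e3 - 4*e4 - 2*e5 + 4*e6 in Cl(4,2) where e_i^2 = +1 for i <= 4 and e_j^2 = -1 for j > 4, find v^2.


v^2 = sum of c_i^2 * e_i^2
Positive signature terms (e_i^2 = +1): 5^2 + (-3)^2 + 5^2 + (-4)^2 = 75
Negative signature terms (e_j^2 = -1): (-2)^2 + 4^2 = 20
v^2 = 75 - 20 = 55


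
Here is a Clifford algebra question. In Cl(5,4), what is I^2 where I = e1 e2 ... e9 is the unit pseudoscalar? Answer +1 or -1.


The pseudoscalar I = e1...e_n (product of all n generators) of Cl(p,q) satisfies I^2 = (-1)^(q + n(n-1)/2).
p = 5, q = 4, n = p + q = 9
n(n-1)/2 = 9 * 8 / 2 = 36
Exponent = q + n(n-1)/2 = 4 + 36 = 40
I^2 = (-1)^40 = +1
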